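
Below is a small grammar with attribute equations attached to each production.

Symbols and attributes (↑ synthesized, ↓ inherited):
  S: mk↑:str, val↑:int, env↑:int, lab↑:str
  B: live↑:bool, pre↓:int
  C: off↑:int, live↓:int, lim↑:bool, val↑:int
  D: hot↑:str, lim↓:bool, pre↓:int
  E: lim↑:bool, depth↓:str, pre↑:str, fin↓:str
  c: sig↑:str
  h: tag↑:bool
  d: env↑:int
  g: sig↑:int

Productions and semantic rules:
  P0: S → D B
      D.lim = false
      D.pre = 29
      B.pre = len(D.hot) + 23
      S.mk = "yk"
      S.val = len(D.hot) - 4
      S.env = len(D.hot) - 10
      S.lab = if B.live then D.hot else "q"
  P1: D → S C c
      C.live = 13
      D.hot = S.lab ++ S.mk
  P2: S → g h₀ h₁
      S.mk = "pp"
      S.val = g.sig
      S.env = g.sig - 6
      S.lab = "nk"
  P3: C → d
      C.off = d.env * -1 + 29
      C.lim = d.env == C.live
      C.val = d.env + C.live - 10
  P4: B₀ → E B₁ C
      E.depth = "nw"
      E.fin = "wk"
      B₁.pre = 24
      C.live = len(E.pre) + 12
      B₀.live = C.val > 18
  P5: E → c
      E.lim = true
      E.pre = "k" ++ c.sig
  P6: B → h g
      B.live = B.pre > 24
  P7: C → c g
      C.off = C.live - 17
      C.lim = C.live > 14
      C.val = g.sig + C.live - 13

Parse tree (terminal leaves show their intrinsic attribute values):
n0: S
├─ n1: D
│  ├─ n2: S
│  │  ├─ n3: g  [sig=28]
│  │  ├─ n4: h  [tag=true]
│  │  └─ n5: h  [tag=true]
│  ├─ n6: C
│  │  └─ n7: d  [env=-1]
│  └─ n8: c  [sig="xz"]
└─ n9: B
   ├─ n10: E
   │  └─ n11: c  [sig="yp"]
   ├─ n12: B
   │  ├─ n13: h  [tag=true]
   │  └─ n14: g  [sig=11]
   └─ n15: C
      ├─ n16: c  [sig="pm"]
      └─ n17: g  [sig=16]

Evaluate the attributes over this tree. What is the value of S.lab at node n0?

"q"

1. n1.lim = false  [false]
2. n1.pre = 29  [29]
3. n3.sig = 28  [terminal]
4. n4.tag = true  [terminal]
5. n5.tag = true  [terminal]
6. n2.mk = "pp"  ["pp"]
7. n2.val = 28  [g.sig]
8. n2.env = 22  [g.sig - 6]
9. n2.lab = "nk"  ["nk"]
10. n6.live = 13  [13]
11. n7.env = -1  [terminal]
12. n6.off = 30  [d.env * -1 + 29]
13. n6.lim = false  [d.env == C.live]
14. n6.val = 2  [d.env + C.live - 10]
15. n8.sig = "xz"  [terminal]
16. n1.hot = "nkpp"  [S.lab ++ S.mk]
17. n9.pre = 27  [len(D.hot) + 23]
18. n10.depth = "nw"  ["nw"]
19. n10.fin = "wk"  ["wk"]
20. n11.sig = "yp"  [terminal]
21. n10.lim = true  [true]
22. n10.pre = "kyp"  ["k" ++ c.sig]
23. n12.pre = 24  [24]
24. n13.tag = true  [terminal]
25. n14.sig = 11  [terminal]
26. n12.live = false  [B.pre > 24]
27. n15.live = 15  [len(E.pre) + 12]
28. n16.sig = "pm"  [terminal]
29. n17.sig = 16  [terminal]
30. n15.off = -2  [C.live - 17]
31. n15.lim = true  [C.live > 14]
32. n15.val = 18  [g.sig + C.live - 13]
33. n9.live = false  [C.val > 18]
34. n0.mk = "yk"  ["yk"]
35. n0.val = 0  [len(D.hot) - 4]
36. n0.env = -6  [len(D.hot) - 10]
37. n0.lab = "q"  [if B.live then D.hot else "q"]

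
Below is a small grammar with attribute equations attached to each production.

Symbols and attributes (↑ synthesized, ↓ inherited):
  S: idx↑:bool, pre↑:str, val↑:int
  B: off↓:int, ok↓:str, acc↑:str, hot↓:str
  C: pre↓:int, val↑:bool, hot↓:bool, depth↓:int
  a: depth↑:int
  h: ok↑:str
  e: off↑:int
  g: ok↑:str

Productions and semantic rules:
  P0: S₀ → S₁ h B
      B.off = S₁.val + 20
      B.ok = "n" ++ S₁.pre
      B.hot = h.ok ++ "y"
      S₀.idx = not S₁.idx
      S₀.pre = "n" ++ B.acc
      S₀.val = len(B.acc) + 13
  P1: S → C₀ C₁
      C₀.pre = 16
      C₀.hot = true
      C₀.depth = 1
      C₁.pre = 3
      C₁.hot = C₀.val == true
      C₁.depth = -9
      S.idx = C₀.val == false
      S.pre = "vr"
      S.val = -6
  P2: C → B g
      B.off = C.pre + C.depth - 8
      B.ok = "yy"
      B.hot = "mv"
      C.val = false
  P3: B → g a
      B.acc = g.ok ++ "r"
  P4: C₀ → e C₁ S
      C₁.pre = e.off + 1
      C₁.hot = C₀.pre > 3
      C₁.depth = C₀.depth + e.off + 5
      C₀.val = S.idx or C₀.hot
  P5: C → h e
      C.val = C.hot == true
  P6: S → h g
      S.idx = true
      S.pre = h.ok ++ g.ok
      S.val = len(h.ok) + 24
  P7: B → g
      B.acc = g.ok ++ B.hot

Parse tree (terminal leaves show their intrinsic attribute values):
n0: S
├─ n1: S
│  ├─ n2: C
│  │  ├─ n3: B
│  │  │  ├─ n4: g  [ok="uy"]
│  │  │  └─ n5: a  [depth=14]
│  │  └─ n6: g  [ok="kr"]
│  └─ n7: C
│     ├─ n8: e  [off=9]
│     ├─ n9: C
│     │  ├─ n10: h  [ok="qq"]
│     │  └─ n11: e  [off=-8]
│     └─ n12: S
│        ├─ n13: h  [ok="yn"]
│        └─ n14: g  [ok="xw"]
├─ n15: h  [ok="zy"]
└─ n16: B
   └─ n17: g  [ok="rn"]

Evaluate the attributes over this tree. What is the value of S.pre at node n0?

"nrnzyy"

1. n2.pre = 16  [16]
2. n2.hot = true  [true]
3. n2.depth = 1  [1]
4. n3.off = 9  [C.pre + C.depth - 8]
5. n3.ok = "yy"  ["yy"]
6. n3.hot = "mv"  ["mv"]
7. n4.ok = "uy"  [terminal]
8. n5.depth = 14  [terminal]
9. n3.acc = "uyr"  [g.ok ++ "r"]
10. n6.ok = "kr"  [terminal]
11. n2.val = false  [false]
12. n7.pre = 3  [3]
13. n7.hot = false  [C₀.val == true]
14. n7.depth = -9  [-9]
15. n8.off = 9  [terminal]
16. n9.pre = 10  [e.off + 1]
17. n9.hot = false  [C₀.pre > 3]
18. n9.depth = 5  [C₀.depth + e.off + 5]
19. n10.ok = "qq"  [terminal]
20. n11.off = -8  [terminal]
21. n9.val = false  [C.hot == true]
22. n13.ok = "yn"  [terminal]
23. n14.ok = "xw"  [terminal]
24. n12.idx = true  [true]
25. n12.pre = "ynxw"  [h.ok ++ g.ok]
26. n12.val = 26  [len(h.ok) + 24]
27. n7.val = true  [S.idx or C₀.hot]
28. n1.idx = true  [C₀.val == false]
29. n1.pre = "vr"  ["vr"]
30. n1.val = -6  [-6]
31. n15.ok = "zy"  [terminal]
32. n16.off = 14  [S₁.val + 20]
33. n16.ok = "nvr"  ["n" ++ S₁.pre]
34. n16.hot = "zyy"  [h.ok ++ "y"]
35. n17.ok = "rn"  [terminal]
36. n16.acc = "rnzyy"  [g.ok ++ B.hot]
37. n0.idx = false  [not S₁.idx]
38. n0.pre = "nrnzyy"  ["n" ++ B.acc]
39. n0.val = 18  [len(B.acc) + 13]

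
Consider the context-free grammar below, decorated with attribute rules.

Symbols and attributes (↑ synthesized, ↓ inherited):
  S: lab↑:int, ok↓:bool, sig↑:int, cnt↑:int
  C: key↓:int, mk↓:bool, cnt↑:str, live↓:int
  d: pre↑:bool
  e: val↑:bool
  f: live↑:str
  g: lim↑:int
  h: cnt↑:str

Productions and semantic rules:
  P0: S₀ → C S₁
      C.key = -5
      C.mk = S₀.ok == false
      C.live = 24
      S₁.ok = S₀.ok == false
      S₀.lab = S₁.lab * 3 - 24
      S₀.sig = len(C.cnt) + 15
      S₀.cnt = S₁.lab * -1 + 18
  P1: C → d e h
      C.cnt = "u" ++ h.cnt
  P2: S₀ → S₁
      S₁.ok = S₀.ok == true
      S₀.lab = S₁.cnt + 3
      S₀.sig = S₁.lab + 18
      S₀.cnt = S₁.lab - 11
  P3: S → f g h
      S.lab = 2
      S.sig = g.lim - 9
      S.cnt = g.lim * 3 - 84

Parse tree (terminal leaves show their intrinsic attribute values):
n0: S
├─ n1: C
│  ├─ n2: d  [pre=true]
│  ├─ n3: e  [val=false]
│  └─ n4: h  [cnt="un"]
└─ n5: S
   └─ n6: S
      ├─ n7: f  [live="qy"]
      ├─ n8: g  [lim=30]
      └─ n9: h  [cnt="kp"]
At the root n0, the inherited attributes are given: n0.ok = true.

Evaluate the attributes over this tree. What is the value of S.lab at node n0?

1. n0.ok = true  [given at root]
2. n1.key = -5  [-5]
3. n1.mk = false  [S₀.ok == false]
4. n1.live = 24  [24]
5. n2.pre = true  [terminal]
6. n3.val = false  [terminal]
7. n4.cnt = "un"  [terminal]
8. n1.cnt = "uun"  ["u" ++ h.cnt]
9. n5.ok = false  [S₀.ok == false]
10. n6.ok = false  [S₀.ok == true]
11. n7.live = "qy"  [terminal]
12. n8.lim = 30  [terminal]
13. n9.cnt = "kp"  [terminal]
14. n6.lab = 2  [2]
15. n6.sig = 21  [g.lim - 9]
16. n6.cnt = 6  [g.lim * 3 - 84]
17. n5.lab = 9  [S₁.cnt + 3]
18. n5.sig = 20  [S₁.lab + 18]
19. n5.cnt = -9  [S₁.lab - 11]
20. n0.lab = 3  [S₁.lab * 3 - 24]
21. n0.sig = 18  [len(C.cnt) + 15]
22. n0.cnt = 9  [S₁.lab * -1 + 18]

3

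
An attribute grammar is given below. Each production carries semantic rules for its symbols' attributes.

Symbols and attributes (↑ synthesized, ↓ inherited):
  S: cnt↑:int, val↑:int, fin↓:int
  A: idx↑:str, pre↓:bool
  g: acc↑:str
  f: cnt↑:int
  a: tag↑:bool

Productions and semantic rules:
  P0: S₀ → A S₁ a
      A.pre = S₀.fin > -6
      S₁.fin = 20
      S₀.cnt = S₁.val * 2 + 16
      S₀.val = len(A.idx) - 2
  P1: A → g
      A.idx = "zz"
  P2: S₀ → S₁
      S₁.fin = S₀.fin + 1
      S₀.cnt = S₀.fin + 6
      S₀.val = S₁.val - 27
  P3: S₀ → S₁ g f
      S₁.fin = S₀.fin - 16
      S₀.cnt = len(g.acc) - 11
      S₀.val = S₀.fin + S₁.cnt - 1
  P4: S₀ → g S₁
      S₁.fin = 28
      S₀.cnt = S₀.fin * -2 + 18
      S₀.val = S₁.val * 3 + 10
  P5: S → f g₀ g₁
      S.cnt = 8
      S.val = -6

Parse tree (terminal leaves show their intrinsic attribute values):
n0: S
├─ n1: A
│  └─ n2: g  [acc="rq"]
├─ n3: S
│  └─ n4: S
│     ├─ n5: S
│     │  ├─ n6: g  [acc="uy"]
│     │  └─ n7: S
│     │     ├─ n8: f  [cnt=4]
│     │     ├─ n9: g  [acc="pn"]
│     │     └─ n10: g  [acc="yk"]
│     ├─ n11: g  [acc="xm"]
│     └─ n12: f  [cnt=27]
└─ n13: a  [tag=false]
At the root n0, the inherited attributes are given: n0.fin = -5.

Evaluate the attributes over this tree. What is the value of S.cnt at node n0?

1. n0.fin = -5  [given at root]
2. n1.pre = true  [S₀.fin > -6]
3. n2.acc = "rq"  [terminal]
4. n1.idx = "zz"  ["zz"]
5. n3.fin = 20  [20]
6. n4.fin = 21  [S₀.fin + 1]
7. n5.fin = 5  [S₀.fin - 16]
8. n6.acc = "uy"  [terminal]
9. n7.fin = 28  [28]
10. n8.cnt = 4  [terminal]
11. n9.acc = "pn"  [terminal]
12. n10.acc = "yk"  [terminal]
13. n7.cnt = 8  [8]
14. n7.val = -6  [-6]
15. n5.cnt = 8  [S₀.fin * -2 + 18]
16. n5.val = -8  [S₁.val * 3 + 10]
17. n11.acc = "xm"  [terminal]
18. n12.cnt = 27  [terminal]
19. n4.cnt = -9  [len(g.acc) - 11]
20. n4.val = 28  [S₀.fin + S₁.cnt - 1]
21. n3.cnt = 26  [S₀.fin + 6]
22. n3.val = 1  [S₁.val - 27]
23. n13.tag = false  [terminal]
24. n0.cnt = 18  [S₁.val * 2 + 16]
25. n0.val = 0  [len(A.idx) - 2]

18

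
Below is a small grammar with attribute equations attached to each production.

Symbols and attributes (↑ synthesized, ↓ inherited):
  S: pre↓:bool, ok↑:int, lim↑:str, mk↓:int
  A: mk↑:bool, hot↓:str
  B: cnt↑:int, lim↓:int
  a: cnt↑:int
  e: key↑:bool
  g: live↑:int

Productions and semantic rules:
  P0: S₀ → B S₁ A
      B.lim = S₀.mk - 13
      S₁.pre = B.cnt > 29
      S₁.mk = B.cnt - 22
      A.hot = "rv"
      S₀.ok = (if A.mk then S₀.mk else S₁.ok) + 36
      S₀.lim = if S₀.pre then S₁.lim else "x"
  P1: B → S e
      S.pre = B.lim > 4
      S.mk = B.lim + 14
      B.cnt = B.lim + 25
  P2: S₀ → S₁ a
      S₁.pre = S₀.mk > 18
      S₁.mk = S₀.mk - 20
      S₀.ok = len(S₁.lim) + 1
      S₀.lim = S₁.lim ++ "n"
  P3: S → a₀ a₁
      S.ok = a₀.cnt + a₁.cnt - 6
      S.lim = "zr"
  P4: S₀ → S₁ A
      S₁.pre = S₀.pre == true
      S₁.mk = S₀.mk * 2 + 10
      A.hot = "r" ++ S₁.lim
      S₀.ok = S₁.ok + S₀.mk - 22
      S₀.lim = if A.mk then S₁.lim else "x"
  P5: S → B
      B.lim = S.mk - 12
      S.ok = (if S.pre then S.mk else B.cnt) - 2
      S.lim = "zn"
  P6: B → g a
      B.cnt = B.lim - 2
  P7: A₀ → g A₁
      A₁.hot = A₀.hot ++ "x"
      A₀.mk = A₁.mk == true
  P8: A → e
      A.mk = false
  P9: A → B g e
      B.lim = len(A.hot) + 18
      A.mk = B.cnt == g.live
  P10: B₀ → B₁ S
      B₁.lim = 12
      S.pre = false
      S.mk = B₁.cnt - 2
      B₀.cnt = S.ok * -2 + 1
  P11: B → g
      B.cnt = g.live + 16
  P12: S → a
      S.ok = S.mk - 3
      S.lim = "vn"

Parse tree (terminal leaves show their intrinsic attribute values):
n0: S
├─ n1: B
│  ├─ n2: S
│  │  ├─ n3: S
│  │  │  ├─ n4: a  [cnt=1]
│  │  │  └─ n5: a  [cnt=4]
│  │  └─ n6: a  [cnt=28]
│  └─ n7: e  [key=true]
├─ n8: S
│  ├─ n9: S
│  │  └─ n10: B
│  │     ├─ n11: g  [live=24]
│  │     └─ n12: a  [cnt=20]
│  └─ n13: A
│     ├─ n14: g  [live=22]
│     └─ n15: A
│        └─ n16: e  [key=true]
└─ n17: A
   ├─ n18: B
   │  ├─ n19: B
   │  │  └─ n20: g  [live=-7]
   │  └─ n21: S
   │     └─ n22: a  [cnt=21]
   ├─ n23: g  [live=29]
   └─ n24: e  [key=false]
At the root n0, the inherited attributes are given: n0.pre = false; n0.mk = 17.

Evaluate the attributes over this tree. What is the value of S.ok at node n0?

29

1. n0.pre = false  [given at root]
2. n0.mk = 17  [given at root]
3. n1.lim = 4  [S₀.mk - 13]
4. n2.pre = false  [B.lim > 4]
5. n2.mk = 18  [B.lim + 14]
6. n3.pre = false  [S₀.mk > 18]
7. n3.mk = -2  [S₀.mk - 20]
8. n4.cnt = 1  [terminal]
9. n5.cnt = 4  [terminal]
10. n3.ok = -1  [a₀.cnt + a₁.cnt - 6]
11. n3.lim = "zr"  ["zr"]
12. n6.cnt = 28  [terminal]
13. n2.ok = 3  [len(S₁.lim) + 1]
14. n2.lim = "zrn"  [S₁.lim ++ "n"]
15. n7.key = true  [terminal]
16. n1.cnt = 29  [B.lim + 25]
17. n8.pre = false  [B.cnt > 29]
18. n8.mk = 7  [B.cnt - 22]
19. n9.pre = false  [S₀.pre == true]
20. n9.mk = 24  [S₀.mk * 2 + 10]
21. n10.lim = 12  [S.mk - 12]
22. n11.live = 24  [terminal]
23. n12.cnt = 20  [terminal]
24. n10.cnt = 10  [B.lim - 2]
25. n9.ok = 8  [(if S.pre then S.mk else B.cnt) - 2]
26. n9.lim = "zn"  ["zn"]
27. n13.hot = "rzn"  ["r" ++ S₁.lim]
28. n14.live = 22  [terminal]
29. n15.hot = "rznx"  [A₀.hot ++ "x"]
30. n16.key = true  [terminal]
31. n15.mk = false  [false]
32. n13.mk = false  [A₁.mk == true]
33. n8.ok = -7  [S₁.ok + S₀.mk - 22]
34. n8.lim = "x"  [if A.mk then S₁.lim else "x"]
35. n17.hot = "rv"  ["rv"]
36. n18.lim = 20  [len(A.hot) + 18]
37. n19.lim = 12  [12]
38. n20.live = -7  [terminal]
39. n19.cnt = 9  [g.live + 16]
40. n21.pre = false  [false]
41. n21.mk = 7  [B₁.cnt - 2]
42. n22.cnt = 21  [terminal]
43. n21.ok = 4  [S.mk - 3]
44. n21.lim = "vn"  ["vn"]
45. n18.cnt = -7  [S.ok * -2 + 1]
46. n23.live = 29  [terminal]
47. n24.key = false  [terminal]
48. n17.mk = false  [B.cnt == g.live]
49. n0.ok = 29  [(if A.mk then S₀.mk else S₁.ok) + 36]
50. n0.lim = "x"  [if S₀.pre then S₁.lim else "x"]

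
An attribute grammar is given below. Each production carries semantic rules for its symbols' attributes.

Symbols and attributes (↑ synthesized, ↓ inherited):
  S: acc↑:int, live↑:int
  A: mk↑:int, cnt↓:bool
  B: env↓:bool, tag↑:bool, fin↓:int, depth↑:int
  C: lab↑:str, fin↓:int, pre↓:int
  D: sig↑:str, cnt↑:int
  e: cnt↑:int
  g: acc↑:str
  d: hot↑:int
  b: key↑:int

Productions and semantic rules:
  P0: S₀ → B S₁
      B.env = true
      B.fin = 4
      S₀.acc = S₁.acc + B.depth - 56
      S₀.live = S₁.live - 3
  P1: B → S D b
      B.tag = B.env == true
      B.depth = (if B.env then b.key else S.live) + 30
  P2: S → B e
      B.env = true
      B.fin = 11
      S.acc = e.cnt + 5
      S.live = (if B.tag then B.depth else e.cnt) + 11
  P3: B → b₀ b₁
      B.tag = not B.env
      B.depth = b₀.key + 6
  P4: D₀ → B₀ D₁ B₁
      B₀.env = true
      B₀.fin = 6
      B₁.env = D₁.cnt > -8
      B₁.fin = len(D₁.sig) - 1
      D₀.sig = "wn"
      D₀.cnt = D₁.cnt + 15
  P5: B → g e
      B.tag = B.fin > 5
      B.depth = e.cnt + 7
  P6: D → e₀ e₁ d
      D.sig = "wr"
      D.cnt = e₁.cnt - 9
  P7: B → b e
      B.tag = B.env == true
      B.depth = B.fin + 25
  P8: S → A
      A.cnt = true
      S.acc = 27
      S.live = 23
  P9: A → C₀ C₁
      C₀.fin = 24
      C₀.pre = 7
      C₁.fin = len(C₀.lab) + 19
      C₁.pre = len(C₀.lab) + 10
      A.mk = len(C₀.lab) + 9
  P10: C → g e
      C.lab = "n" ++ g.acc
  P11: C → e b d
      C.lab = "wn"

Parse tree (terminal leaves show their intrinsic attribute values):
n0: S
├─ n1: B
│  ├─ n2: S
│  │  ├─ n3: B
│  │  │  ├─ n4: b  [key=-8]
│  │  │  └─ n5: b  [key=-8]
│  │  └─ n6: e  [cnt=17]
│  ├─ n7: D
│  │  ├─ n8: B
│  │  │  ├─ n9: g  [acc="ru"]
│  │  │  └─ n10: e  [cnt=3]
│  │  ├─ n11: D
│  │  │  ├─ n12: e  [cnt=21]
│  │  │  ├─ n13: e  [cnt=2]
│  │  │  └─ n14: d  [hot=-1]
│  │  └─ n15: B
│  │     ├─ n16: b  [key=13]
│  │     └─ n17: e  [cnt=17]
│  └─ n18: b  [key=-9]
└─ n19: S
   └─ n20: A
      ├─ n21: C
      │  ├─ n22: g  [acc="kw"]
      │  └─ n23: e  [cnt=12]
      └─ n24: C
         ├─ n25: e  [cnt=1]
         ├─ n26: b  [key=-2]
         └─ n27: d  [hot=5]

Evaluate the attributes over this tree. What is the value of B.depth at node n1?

1. n1.env = true  [true]
2. n1.fin = 4  [4]
3. n3.env = true  [true]
4. n3.fin = 11  [11]
5. n4.key = -8  [terminal]
6. n5.key = -8  [terminal]
7. n3.tag = false  [not B.env]
8. n3.depth = -2  [b₀.key + 6]
9. n6.cnt = 17  [terminal]
10. n2.acc = 22  [e.cnt + 5]
11. n2.live = 28  [(if B.tag then B.depth else e.cnt) + 11]
12. n8.env = true  [true]
13. n8.fin = 6  [6]
14. n9.acc = "ru"  [terminal]
15. n10.cnt = 3  [terminal]
16. n8.tag = true  [B.fin > 5]
17. n8.depth = 10  [e.cnt + 7]
18. n12.cnt = 21  [terminal]
19. n13.cnt = 2  [terminal]
20. n14.hot = -1  [terminal]
21. n11.sig = "wr"  ["wr"]
22. n11.cnt = -7  [e₁.cnt - 9]
23. n15.env = true  [D₁.cnt > -8]
24. n15.fin = 1  [len(D₁.sig) - 1]
25. n16.key = 13  [terminal]
26. n17.cnt = 17  [terminal]
27. n15.tag = true  [B.env == true]
28. n15.depth = 26  [B.fin + 25]
29. n7.sig = "wn"  ["wn"]
30. n7.cnt = 8  [D₁.cnt + 15]
31. n18.key = -9  [terminal]
32. n1.tag = true  [B.env == true]
33. n1.depth = 21  [(if B.env then b.key else S.live) + 30]
34. n20.cnt = true  [true]
35. n21.fin = 24  [24]
36. n21.pre = 7  [7]
37. n22.acc = "kw"  [terminal]
38. n23.cnt = 12  [terminal]
39. n21.lab = "nkw"  ["n" ++ g.acc]
40. n24.fin = 22  [len(C₀.lab) + 19]
41. n24.pre = 13  [len(C₀.lab) + 10]
42. n25.cnt = 1  [terminal]
43. n26.key = -2  [terminal]
44. n27.hot = 5  [terminal]
45. n24.lab = "wn"  ["wn"]
46. n20.mk = 12  [len(C₀.lab) + 9]
47. n19.acc = 27  [27]
48. n19.live = 23  [23]
49. n0.acc = -8  [S₁.acc + B.depth - 56]
50. n0.live = 20  [S₁.live - 3]

21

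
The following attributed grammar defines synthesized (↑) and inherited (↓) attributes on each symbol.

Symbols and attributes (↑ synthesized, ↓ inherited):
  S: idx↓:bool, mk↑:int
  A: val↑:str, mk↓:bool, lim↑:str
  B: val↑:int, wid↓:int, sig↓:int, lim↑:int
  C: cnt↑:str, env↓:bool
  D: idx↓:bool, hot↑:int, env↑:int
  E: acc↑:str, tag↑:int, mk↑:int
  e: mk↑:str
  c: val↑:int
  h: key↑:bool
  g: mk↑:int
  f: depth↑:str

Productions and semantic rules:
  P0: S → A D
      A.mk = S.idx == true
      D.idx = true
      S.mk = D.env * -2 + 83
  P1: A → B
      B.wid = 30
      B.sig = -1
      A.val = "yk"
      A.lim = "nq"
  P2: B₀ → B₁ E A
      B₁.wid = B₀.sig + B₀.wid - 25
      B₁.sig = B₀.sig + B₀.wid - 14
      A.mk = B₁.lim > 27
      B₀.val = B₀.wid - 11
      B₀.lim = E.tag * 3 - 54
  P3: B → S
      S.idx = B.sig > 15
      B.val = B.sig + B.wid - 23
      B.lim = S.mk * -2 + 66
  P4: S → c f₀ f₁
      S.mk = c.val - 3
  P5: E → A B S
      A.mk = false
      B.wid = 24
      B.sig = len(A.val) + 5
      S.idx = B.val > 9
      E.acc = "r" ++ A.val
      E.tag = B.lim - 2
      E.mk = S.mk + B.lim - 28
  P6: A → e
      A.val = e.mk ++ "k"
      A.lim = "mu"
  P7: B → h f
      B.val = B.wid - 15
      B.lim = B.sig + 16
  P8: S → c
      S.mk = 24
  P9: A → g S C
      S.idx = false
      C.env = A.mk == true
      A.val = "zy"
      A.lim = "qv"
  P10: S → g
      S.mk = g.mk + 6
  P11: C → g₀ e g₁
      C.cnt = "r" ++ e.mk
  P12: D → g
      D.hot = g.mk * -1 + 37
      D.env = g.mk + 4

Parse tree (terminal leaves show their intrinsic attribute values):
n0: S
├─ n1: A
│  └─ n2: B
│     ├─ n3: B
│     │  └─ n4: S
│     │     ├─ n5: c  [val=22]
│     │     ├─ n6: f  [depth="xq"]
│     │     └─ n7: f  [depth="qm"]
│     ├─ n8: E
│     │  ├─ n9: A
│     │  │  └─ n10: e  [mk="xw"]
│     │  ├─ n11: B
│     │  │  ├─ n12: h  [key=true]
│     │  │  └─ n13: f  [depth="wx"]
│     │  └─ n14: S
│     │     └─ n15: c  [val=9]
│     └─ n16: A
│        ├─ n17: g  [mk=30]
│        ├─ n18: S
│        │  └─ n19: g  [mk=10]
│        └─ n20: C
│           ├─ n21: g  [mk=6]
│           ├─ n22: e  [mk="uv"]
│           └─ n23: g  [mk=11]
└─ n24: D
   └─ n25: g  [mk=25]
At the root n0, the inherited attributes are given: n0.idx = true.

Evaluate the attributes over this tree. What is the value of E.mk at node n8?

1. n0.idx = true  [given at root]
2. n1.mk = true  [S.idx == true]
3. n2.wid = 30  [30]
4. n2.sig = -1  [-1]
5. n3.wid = 4  [B₀.sig + B₀.wid - 25]
6. n3.sig = 15  [B₀.sig + B₀.wid - 14]
7. n4.idx = false  [B.sig > 15]
8. n5.val = 22  [terminal]
9. n6.depth = "xq"  [terminal]
10. n7.depth = "qm"  [terminal]
11. n4.mk = 19  [c.val - 3]
12. n3.val = -4  [B.sig + B.wid - 23]
13. n3.lim = 28  [S.mk * -2 + 66]
14. n9.mk = false  [false]
15. n10.mk = "xw"  [terminal]
16. n9.val = "xwk"  [e.mk ++ "k"]
17. n9.lim = "mu"  ["mu"]
18. n11.wid = 24  [24]
19. n11.sig = 8  [len(A.val) + 5]
20. n12.key = true  [terminal]
21. n13.depth = "wx"  [terminal]
22. n11.val = 9  [B.wid - 15]
23. n11.lim = 24  [B.sig + 16]
24. n14.idx = false  [B.val > 9]
25. n15.val = 9  [terminal]
26. n14.mk = 24  [24]
27. n8.acc = "rxwk"  ["r" ++ A.val]
28. n8.tag = 22  [B.lim - 2]
29. n8.mk = 20  [S.mk + B.lim - 28]
30. n16.mk = true  [B₁.lim > 27]
31. n17.mk = 30  [terminal]
32. n18.idx = false  [false]
33. n19.mk = 10  [terminal]
34. n18.mk = 16  [g.mk + 6]
35. n20.env = true  [A.mk == true]
36. n21.mk = 6  [terminal]
37. n22.mk = "uv"  [terminal]
38. n23.mk = 11  [terminal]
39. n20.cnt = "ruv"  ["r" ++ e.mk]
40. n16.val = "zy"  ["zy"]
41. n16.lim = "qv"  ["qv"]
42. n2.val = 19  [B₀.wid - 11]
43. n2.lim = 12  [E.tag * 3 - 54]
44. n1.val = "yk"  ["yk"]
45. n1.lim = "nq"  ["nq"]
46. n24.idx = true  [true]
47. n25.mk = 25  [terminal]
48. n24.hot = 12  [g.mk * -1 + 37]
49. n24.env = 29  [g.mk + 4]
50. n0.mk = 25  [D.env * -2 + 83]

20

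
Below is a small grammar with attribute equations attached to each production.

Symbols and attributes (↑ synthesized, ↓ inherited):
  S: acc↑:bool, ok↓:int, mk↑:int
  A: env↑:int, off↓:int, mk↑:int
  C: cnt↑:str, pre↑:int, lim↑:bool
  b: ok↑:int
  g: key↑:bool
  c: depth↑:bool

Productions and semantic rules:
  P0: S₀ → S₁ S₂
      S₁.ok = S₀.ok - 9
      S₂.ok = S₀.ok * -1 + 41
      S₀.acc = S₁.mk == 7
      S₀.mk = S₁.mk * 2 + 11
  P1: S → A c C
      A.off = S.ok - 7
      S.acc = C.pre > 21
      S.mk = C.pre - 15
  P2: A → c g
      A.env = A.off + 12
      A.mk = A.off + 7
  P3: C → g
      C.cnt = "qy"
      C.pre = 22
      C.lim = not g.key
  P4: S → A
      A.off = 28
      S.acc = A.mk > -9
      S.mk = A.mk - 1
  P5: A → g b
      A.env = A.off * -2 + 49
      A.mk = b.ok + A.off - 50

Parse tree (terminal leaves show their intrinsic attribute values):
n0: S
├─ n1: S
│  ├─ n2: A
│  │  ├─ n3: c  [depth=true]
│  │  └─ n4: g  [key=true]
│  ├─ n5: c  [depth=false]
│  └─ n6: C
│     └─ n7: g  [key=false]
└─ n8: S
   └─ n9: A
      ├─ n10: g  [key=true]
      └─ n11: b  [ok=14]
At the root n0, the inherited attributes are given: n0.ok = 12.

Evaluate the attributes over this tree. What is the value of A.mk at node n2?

3

1. n0.ok = 12  [given at root]
2. n1.ok = 3  [S₀.ok - 9]
3. n2.off = -4  [S.ok - 7]
4. n3.depth = true  [terminal]
5. n4.key = true  [terminal]
6. n2.env = 8  [A.off + 12]
7. n2.mk = 3  [A.off + 7]
8. n5.depth = false  [terminal]
9. n7.key = false  [terminal]
10. n6.cnt = "qy"  ["qy"]
11. n6.pre = 22  [22]
12. n6.lim = true  [not g.key]
13. n1.acc = true  [C.pre > 21]
14. n1.mk = 7  [C.pre - 15]
15. n8.ok = 29  [S₀.ok * -1 + 41]
16. n9.off = 28  [28]
17. n10.key = true  [terminal]
18. n11.ok = 14  [terminal]
19. n9.env = -7  [A.off * -2 + 49]
20. n9.mk = -8  [b.ok + A.off - 50]
21. n8.acc = true  [A.mk > -9]
22. n8.mk = -9  [A.mk - 1]
23. n0.acc = true  [S₁.mk == 7]
24. n0.mk = 25  [S₁.mk * 2 + 11]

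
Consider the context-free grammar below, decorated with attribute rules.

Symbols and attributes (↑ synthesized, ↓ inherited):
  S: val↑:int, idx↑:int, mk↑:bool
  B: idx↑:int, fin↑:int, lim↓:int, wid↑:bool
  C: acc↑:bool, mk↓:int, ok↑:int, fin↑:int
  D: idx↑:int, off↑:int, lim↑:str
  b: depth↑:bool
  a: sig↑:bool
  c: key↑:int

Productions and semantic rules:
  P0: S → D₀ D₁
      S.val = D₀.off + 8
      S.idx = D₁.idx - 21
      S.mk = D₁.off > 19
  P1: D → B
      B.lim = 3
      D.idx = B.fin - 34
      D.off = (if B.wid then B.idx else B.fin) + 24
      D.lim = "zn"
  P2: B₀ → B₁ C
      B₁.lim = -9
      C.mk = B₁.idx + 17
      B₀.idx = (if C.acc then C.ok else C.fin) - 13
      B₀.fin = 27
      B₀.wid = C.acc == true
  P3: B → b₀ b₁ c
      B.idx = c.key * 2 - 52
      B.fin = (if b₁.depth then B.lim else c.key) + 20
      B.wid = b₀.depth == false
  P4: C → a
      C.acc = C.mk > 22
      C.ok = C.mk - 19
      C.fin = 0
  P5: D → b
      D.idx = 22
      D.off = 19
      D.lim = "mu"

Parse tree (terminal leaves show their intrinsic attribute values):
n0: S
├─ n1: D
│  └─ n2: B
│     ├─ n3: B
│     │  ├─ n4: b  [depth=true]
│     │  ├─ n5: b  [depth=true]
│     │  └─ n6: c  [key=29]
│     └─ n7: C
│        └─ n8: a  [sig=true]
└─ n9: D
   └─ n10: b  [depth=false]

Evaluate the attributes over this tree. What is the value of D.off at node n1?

1. n2.lim = 3  [3]
2. n3.lim = -9  [-9]
3. n4.depth = true  [terminal]
4. n5.depth = true  [terminal]
5. n6.key = 29  [terminal]
6. n3.idx = 6  [c.key * 2 - 52]
7. n3.fin = 11  [(if b₁.depth then B.lim else c.key) + 20]
8. n3.wid = false  [b₀.depth == false]
9. n7.mk = 23  [B₁.idx + 17]
10. n8.sig = true  [terminal]
11. n7.acc = true  [C.mk > 22]
12. n7.ok = 4  [C.mk - 19]
13. n7.fin = 0  [0]
14. n2.idx = -9  [(if C.acc then C.ok else C.fin) - 13]
15. n2.fin = 27  [27]
16. n2.wid = true  [C.acc == true]
17. n1.idx = -7  [B.fin - 34]
18. n1.off = 15  [(if B.wid then B.idx else B.fin) + 24]
19. n1.lim = "zn"  ["zn"]
20. n10.depth = false  [terminal]
21. n9.idx = 22  [22]
22. n9.off = 19  [19]
23. n9.lim = "mu"  ["mu"]
24. n0.val = 23  [D₀.off + 8]
25. n0.idx = 1  [D₁.idx - 21]
26. n0.mk = false  [D₁.off > 19]

15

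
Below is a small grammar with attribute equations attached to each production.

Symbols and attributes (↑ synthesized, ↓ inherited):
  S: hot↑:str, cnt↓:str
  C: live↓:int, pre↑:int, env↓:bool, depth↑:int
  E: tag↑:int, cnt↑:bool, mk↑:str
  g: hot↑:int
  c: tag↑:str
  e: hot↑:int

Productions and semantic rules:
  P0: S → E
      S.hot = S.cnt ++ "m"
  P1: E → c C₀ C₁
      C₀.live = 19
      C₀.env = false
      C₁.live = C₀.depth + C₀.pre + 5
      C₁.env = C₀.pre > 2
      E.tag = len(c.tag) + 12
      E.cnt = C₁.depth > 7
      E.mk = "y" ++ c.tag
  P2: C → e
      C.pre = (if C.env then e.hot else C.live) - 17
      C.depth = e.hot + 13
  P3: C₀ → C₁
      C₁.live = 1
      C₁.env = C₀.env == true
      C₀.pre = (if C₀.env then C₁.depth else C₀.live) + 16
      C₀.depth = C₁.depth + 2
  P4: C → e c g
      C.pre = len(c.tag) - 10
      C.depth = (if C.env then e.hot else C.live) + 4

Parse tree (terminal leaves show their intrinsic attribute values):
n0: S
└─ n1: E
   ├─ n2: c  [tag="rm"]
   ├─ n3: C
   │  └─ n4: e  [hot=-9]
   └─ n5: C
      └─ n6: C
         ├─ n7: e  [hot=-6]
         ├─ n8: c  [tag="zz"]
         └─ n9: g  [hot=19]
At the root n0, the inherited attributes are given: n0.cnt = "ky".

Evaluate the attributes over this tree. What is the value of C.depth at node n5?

1. n0.cnt = "ky"  [given at root]
2. n2.tag = "rm"  [terminal]
3. n3.live = 19  [19]
4. n3.env = false  [false]
5. n4.hot = -9  [terminal]
6. n3.pre = 2  [(if C.env then e.hot else C.live) - 17]
7. n3.depth = 4  [e.hot + 13]
8. n5.live = 11  [C₀.depth + C₀.pre + 5]
9. n5.env = false  [C₀.pre > 2]
10. n6.live = 1  [1]
11. n6.env = false  [C₀.env == true]
12. n7.hot = -6  [terminal]
13. n8.tag = "zz"  [terminal]
14. n9.hot = 19  [terminal]
15. n6.pre = -8  [len(c.tag) - 10]
16. n6.depth = 5  [(if C.env then e.hot else C.live) + 4]
17. n5.pre = 27  [(if C₀.env then C₁.depth else C₀.live) + 16]
18. n5.depth = 7  [C₁.depth + 2]
19. n1.tag = 14  [len(c.tag) + 12]
20. n1.cnt = false  [C₁.depth > 7]
21. n1.mk = "yrm"  ["y" ++ c.tag]
22. n0.hot = "kym"  [S.cnt ++ "m"]

7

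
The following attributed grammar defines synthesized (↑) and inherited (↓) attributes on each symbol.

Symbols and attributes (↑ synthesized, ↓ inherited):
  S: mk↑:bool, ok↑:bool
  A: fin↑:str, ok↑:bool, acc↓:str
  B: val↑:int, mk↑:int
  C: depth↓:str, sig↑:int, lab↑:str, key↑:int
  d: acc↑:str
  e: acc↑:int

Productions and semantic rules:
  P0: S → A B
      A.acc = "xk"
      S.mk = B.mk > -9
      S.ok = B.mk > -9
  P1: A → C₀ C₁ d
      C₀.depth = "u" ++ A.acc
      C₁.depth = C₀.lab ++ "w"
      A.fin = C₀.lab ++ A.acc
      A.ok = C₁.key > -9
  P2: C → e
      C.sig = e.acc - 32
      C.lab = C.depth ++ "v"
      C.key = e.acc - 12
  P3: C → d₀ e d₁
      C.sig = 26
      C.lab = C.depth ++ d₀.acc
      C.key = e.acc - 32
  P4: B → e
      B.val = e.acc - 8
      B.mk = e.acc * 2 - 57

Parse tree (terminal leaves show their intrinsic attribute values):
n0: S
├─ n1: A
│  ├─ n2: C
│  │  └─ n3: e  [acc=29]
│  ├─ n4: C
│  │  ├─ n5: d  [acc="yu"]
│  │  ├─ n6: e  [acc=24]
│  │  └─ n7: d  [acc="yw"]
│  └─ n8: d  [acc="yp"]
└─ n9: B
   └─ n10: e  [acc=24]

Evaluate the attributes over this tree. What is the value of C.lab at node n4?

"uxkvwyu"

1. n1.acc = "xk"  ["xk"]
2. n2.depth = "uxk"  ["u" ++ A.acc]
3. n3.acc = 29  [terminal]
4. n2.sig = -3  [e.acc - 32]
5. n2.lab = "uxkv"  [C.depth ++ "v"]
6. n2.key = 17  [e.acc - 12]
7. n4.depth = "uxkvw"  [C₀.lab ++ "w"]
8. n5.acc = "yu"  [terminal]
9. n6.acc = 24  [terminal]
10. n7.acc = "yw"  [terminal]
11. n4.sig = 26  [26]
12. n4.lab = "uxkvwyu"  [C.depth ++ d₀.acc]
13. n4.key = -8  [e.acc - 32]
14. n8.acc = "yp"  [terminal]
15. n1.fin = "uxkvxk"  [C₀.lab ++ A.acc]
16. n1.ok = true  [C₁.key > -9]
17. n10.acc = 24  [terminal]
18. n9.val = 16  [e.acc - 8]
19. n9.mk = -9  [e.acc * 2 - 57]
20. n0.mk = false  [B.mk > -9]
21. n0.ok = false  [B.mk > -9]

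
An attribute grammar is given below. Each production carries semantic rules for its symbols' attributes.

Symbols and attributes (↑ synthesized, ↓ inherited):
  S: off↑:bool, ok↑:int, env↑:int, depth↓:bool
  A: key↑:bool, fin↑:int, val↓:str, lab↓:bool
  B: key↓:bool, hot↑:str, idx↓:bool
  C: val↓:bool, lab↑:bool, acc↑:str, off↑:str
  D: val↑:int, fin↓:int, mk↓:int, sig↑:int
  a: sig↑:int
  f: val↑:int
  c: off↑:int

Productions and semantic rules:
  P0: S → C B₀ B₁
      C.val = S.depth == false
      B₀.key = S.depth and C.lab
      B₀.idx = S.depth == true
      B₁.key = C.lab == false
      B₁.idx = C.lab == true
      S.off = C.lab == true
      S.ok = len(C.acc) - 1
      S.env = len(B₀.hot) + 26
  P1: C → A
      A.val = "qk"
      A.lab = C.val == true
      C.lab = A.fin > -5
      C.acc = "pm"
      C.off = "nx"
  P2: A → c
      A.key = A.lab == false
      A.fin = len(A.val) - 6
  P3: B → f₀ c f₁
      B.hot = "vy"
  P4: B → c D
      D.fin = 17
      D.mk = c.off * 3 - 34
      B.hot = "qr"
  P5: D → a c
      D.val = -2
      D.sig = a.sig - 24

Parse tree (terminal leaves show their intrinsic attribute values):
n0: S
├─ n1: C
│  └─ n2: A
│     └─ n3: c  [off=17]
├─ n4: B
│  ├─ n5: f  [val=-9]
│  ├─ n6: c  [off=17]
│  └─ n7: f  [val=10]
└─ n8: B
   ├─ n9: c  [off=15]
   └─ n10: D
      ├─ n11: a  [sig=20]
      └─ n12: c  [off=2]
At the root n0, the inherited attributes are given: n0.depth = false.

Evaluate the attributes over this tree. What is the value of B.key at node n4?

false

1. n0.depth = false  [given at root]
2. n1.val = true  [S.depth == false]
3. n2.val = "qk"  ["qk"]
4. n2.lab = true  [C.val == true]
5. n3.off = 17  [terminal]
6. n2.key = false  [A.lab == false]
7. n2.fin = -4  [len(A.val) - 6]
8. n1.lab = true  [A.fin > -5]
9. n1.acc = "pm"  ["pm"]
10. n1.off = "nx"  ["nx"]
11. n4.key = false  [S.depth and C.lab]
12. n4.idx = false  [S.depth == true]
13. n5.val = -9  [terminal]
14. n6.off = 17  [terminal]
15. n7.val = 10  [terminal]
16. n4.hot = "vy"  ["vy"]
17. n8.key = false  [C.lab == false]
18. n8.idx = true  [C.lab == true]
19. n9.off = 15  [terminal]
20. n10.fin = 17  [17]
21. n10.mk = 11  [c.off * 3 - 34]
22. n11.sig = 20  [terminal]
23. n12.off = 2  [terminal]
24. n10.val = -2  [-2]
25. n10.sig = -4  [a.sig - 24]
26. n8.hot = "qr"  ["qr"]
27. n0.off = true  [C.lab == true]
28. n0.ok = 1  [len(C.acc) - 1]
29. n0.env = 28  [len(B₀.hot) + 26]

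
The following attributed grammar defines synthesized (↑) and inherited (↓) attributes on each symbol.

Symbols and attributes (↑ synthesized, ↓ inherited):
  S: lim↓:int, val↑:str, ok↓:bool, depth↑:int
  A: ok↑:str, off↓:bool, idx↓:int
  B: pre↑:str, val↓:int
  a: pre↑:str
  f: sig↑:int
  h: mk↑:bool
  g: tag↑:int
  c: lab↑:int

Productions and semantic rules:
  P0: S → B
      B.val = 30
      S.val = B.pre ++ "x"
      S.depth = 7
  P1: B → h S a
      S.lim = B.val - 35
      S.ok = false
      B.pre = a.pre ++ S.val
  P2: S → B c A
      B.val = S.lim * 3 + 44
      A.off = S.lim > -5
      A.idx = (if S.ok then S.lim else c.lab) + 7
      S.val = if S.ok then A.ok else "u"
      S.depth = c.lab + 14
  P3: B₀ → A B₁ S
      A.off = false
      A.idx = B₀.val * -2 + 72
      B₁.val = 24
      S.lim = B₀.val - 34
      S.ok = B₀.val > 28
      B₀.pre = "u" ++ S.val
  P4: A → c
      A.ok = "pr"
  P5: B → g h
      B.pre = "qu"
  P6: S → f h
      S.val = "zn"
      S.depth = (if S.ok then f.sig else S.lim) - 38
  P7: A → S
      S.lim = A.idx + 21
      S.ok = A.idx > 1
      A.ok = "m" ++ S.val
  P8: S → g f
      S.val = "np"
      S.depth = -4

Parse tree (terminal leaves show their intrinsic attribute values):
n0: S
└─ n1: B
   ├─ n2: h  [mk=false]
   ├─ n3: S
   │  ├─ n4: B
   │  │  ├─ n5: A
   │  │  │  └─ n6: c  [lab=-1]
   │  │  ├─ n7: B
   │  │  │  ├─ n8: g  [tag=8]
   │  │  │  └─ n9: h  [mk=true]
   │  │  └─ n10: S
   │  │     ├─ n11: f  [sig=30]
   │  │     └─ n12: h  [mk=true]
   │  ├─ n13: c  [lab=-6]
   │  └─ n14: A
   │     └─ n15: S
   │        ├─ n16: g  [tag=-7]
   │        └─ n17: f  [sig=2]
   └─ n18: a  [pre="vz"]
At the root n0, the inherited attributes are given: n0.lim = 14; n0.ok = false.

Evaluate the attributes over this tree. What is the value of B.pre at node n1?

1. n0.lim = 14  [given at root]
2. n0.ok = false  [given at root]
3. n1.val = 30  [30]
4. n2.mk = false  [terminal]
5. n3.lim = -5  [B.val - 35]
6. n3.ok = false  [false]
7. n4.val = 29  [S.lim * 3 + 44]
8. n5.off = false  [false]
9. n5.idx = 14  [B₀.val * -2 + 72]
10. n6.lab = -1  [terminal]
11. n5.ok = "pr"  ["pr"]
12. n7.val = 24  [24]
13. n8.tag = 8  [terminal]
14. n9.mk = true  [terminal]
15. n7.pre = "qu"  ["qu"]
16. n10.lim = -5  [B₀.val - 34]
17. n10.ok = true  [B₀.val > 28]
18. n11.sig = 30  [terminal]
19. n12.mk = true  [terminal]
20. n10.val = "zn"  ["zn"]
21. n10.depth = -8  [(if S.ok then f.sig else S.lim) - 38]
22. n4.pre = "uzn"  ["u" ++ S.val]
23. n13.lab = -6  [terminal]
24. n14.off = false  [S.lim > -5]
25. n14.idx = 1  [(if S.ok then S.lim else c.lab) + 7]
26. n15.lim = 22  [A.idx + 21]
27. n15.ok = false  [A.idx > 1]
28. n16.tag = -7  [terminal]
29. n17.sig = 2  [terminal]
30. n15.val = "np"  ["np"]
31. n15.depth = -4  [-4]
32. n14.ok = "mnp"  ["m" ++ S.val]
33. n3.val = "u"  [if S.ok then A.ok else "u"]
34. n3.depth = 8  [c.lab + 14]
35. n18.pre = "vz"  [terminal]
36. n1.pre = "vzu"  [a.pre ++ S.val]
37. n0.val = "vzux"  [B.pre ++ "x"]
38. n0.depth = 7  [7]

"vzu"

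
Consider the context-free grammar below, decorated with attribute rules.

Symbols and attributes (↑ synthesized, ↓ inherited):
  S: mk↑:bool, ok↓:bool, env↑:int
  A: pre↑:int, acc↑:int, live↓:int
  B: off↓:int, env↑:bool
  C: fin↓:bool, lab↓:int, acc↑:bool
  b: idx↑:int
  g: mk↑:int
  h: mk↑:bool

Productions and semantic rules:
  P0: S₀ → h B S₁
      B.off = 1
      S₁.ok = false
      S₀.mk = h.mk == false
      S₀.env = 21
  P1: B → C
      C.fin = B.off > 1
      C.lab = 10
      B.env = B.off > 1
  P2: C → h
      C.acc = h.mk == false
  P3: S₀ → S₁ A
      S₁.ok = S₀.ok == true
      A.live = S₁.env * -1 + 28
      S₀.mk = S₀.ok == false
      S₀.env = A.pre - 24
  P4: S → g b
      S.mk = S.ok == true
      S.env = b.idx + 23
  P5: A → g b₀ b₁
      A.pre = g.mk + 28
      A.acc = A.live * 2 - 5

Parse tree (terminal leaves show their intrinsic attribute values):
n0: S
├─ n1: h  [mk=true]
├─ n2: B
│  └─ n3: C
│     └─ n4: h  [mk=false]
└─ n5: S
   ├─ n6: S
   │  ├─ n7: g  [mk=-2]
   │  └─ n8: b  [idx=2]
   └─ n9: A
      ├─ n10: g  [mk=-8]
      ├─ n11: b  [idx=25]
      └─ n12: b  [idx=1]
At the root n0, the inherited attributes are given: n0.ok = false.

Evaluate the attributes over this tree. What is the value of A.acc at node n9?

1

1. n0.ok = false  [given at root]
2. n1.mk = true  [terminal]
3. n2.off = 1  [1]
4. n3.fin = false  [B.off > 1]
5. n3.lab = 10  [10]
6. n4.mk = false  [terminal]
7. n3.acc = true  [h.mk == false]
8. n2.env = false  [B.off > 1]
9. n5.ok = false  [false]
10. n6.ok = false  [S₀.ok == true]
11. n7.mk = -2  [terminal]
12. n8.idx = 2  [terminal]
13. n6.mk = false  [S.ok == true]
14. n6.env = 25  [b.idx + 23]
15. n9.live = 3  [S₁.env * -1 + 28]
16. n10.mk = -8  [terminal]
17. n11.idx = 25  [terminal]
18. n12.idx = 1  [terminal]
19. n9.pre = 20  [g.mk + 28]
20. n9.acc = 1  [A.live * 2 - 5]
21. n5.mk = true  [S₀.ok == false]
22. n5.env = -4  [A.pre - 24]
23. n0.mk = false  [h.mk == false]
24. n0.env = 21  [21]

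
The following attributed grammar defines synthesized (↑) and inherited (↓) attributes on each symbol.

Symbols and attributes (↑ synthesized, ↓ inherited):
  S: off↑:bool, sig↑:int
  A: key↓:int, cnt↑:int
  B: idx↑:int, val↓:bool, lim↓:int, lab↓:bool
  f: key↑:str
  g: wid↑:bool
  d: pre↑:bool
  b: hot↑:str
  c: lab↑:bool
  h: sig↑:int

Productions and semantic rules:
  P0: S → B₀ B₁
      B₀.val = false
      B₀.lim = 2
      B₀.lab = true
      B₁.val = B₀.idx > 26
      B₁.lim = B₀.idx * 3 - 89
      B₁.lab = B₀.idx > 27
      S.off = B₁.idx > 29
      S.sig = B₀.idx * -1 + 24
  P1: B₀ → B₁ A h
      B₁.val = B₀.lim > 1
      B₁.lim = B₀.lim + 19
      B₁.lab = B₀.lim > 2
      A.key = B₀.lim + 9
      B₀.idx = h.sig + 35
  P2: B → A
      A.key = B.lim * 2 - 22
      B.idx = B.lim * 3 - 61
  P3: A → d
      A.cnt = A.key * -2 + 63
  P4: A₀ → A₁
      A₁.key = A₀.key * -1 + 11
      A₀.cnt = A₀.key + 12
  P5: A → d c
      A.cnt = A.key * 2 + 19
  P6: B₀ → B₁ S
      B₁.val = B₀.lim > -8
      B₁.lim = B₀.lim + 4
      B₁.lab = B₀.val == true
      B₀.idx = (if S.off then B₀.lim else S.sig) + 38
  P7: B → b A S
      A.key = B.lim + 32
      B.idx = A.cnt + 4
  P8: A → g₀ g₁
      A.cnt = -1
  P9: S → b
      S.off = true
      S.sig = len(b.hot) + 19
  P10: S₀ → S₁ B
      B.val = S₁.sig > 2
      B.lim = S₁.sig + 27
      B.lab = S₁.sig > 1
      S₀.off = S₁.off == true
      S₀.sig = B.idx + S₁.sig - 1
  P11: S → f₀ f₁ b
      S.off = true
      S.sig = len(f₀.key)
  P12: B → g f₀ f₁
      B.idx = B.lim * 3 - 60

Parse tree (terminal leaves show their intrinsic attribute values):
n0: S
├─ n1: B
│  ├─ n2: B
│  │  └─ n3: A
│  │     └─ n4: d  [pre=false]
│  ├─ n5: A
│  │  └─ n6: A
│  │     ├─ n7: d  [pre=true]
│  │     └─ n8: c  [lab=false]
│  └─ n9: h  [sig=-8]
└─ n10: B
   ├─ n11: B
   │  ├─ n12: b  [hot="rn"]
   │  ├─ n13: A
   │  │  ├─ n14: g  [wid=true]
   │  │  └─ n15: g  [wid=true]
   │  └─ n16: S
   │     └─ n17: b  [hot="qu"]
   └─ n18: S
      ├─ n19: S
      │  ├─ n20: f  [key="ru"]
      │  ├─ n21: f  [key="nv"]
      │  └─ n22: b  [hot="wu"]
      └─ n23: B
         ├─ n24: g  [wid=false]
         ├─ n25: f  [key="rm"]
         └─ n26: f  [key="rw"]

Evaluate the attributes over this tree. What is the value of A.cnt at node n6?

19

1. n1.val = false  [false]
2. n1.lim = 2  [2]
3. n1.lab = true  [true]
4. n2.val = true  [B₀.lim > 1]
5. n2.lim = 21  [B₀.lim + 19]
6. n2.lab = false  [B₀.lim > 2]
7. n3.key = 20  [B.lim * 2 - 22]
8. n4.pre = false  [terminal]
9. n3.cnt = 23  [A.key * -2 + 63]
10. n2.idx = 2  [B.lim * 3 - 61]
11. n5.key = 11  [B₀.lim + 9]
12. n6.key = 0  [A₀.key * -1 + 11]
13. n7.pre = true  [terminal]
14. n8.lab = false  [terminal]
15. n6.cnt = 19  [A.key * 2 + 19]
16. n5.cnt = 23  [A₀.key + 12]
17. n9.sig = -8  [terminal]
18. n1.idx = 27  [h.sig + 35]
19. n10.val = true  [B₀.idx > 26]
20. n10.lim = -8  [B₀.idx * 3 - 89]
21. n10.lab = false  [B₀.idx > 27]
22. n11.val = false  [B₀.lim > -8]
23. n11.lim = -4  [B₀.lim + 4]
24. n11.lab = true  [B₀.val == true]
25. n12.hot = "rn"  [terminal]
26. n13.key = 28  [B.lim + 32]
27. n14.wid = true  [terminal]
28. n15.wid = true  [terminal]
29. n13.cnt = -1  [-1]
30. n17.hot = "qu"  [terminal]
31. n16.off = true  [true]
32. n16.sig = 21  [len(b.hot) + 19]
33. n11.idx = 3  [A.cnt + 4]
34. n20.key = "ru"  [terminal]
35. n21.key = "nv"  [terminal]
36. n22.hot = "wu"  [terminal]
37. n19.off = true  [true]
38. n19.sig = 2  [len(f₀.key)]
39. n23.val = false  [S₁.sig > 2]
40. n23.lim = 29  [S₁.sig + 27]
41. n23.lab = true  [S₁.sig > 1]
42. n24.wid = false  [terminal]
43. n25.key = "rm"  [terminal]
44. n26.key = "rw"  [terminal]
45. n23.idx = 27  [B.lim * 3 - 60]
46. n18.off = true  [S₁.off == true]
47. n18.sig = 28  [B.idx + S₁.sig - 1]
48. n10.idx = 30  [(if S.off then B₀.lim else S.sig) + 38]
49. n0.off = true  [B₁.idx > 29]
50. n0.sig = -3  [B₀.idx * -1 + 24]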